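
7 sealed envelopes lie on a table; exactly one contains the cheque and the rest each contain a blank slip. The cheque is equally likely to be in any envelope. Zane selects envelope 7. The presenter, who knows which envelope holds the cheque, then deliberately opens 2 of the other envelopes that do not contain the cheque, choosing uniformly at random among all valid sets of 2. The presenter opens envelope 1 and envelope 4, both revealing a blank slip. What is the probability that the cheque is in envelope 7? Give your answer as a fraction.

1/7

Apply Bayes' rule, conditioning on where the cheque actually is.
If it is in either of envelopes 1 and 4 (prior 1/7 each): that envelope was opened and seen not to hold the prize — ruled out; weight (1/7)·0 = 0 each.
If it is in any of envelopes 2, 3, 5, and 6 (prior 1/7 each): the presenter has 10 equally likely choices, so probability 1/10; weight (1/7)·(1/10) = 1/70 each.
If it is in envelope 7 (prior 1/7): the presenter has 15 equally likely choices, so probability 1/15; weight (1/7)·(1/15) = 1/105.
The weights sum to 1/15.
So P(the cheque in envelope 7 | the presenter opened envelope 1 and envelope 4) = (1/105) / (1/15) = 1/7.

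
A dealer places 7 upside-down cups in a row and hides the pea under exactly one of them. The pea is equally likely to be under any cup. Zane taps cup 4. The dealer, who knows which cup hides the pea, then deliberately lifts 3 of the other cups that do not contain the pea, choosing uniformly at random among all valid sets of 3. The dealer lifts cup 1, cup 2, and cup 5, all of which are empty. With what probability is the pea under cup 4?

Condition on the true location of the pea.
If it is under any of cups 1, 2, and 5 (prior 1/7 each): that cup was opened and seen not to hold the prize — ruled out; weight (1/7)·0 = 0 each.
If it is under any of cups 3, 6, and 7 (prior 1/7 each): the dealer has 10 equally likely choices, so probability 1/10; weight (1/7)·(1/10) = 1/70 each.
If it is under cup 4 (prior 1/7): the dealer has 20 equally likely choices, so probability 1/20; weight (1/7)·(1/20) = 1/140.
The weights sum to 1/20.
So P(the pea under cup 4 | the dealer opened cup 1, cup 2, and cup 5) = (1/140) / (1/20) = 1/7.

1/7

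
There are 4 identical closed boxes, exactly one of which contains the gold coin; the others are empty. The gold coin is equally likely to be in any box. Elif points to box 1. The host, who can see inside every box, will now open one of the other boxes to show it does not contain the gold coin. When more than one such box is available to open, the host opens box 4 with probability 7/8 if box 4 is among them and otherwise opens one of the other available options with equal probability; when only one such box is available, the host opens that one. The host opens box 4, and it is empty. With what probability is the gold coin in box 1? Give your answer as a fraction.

1/3

Condition on the true location of the gold coin.
If it is in any of boxes 1, 2, and 3 (prior 1/4 each): box 4 is available, opened with probability 7/8; weight (1/4)·(7/8) = 7/32 each.
If it is in box 4 (prior 1/4): the host opened box 4, so this case is ruled out; weight (1/4)·0 = 0.
The weights sum to 21/32.
So P(the gold coin in box 1 | the host opened box 4) = (7/32) / (21/32) = 1/3.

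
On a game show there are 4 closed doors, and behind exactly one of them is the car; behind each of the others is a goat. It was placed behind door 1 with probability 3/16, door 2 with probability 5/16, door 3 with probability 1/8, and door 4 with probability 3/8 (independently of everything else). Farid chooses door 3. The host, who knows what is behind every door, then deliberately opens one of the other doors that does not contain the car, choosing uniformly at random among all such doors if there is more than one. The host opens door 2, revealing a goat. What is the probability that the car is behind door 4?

18/31

Condition on the true location of the car.
If it is behind door 1 (prior 3/16): the host has 2 equally likely choices, so probability 1/2; weight (3/16)·(1/2) = 3/32.
If it is behind door 2 (prior 5/16): the host opened door 2, so this case is ruled out; weight (5/16)·0 = 0.
If it is behind door 3 (prior 1/8): the host has 3 equally likely choices, so probability 1/3; weight (1/8)·(1/3) = 1/24.
If it is behind door 4 (prior 3/8): the host has 2 equally likely choices, so probability 1/2; weight (3/8)·(1/2) = 3/16.
The weights sum to 31/96.
So P(the car behind door 4 | the host opened door 2) = (3/16) / (31/96) = 18/31.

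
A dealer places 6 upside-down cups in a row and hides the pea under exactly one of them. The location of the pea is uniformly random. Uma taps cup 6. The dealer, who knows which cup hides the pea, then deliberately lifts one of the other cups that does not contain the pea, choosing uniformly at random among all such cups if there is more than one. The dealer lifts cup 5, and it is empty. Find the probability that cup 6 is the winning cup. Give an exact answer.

1/6

Apply Bayes' rule, conditioning on where the pea actually is.
If it is under any of cups 1, 2, 3, and 4 (prior 1/6 each): the dealer has 4 equally likely choices, so probability 1/4; weight (1/6)·(1/4) = 1/24 each.
If it is under cup 5 (prior 1/6): the dealer opened cup 5, so this case is ruled out; weight (1/6)·0 = 0.
If it is under cup 6 (prior 1/6): the dealer has 5 equally likely choices, so probability 1/5; weight (1/6)·(1/5) = 1/30.
The weights sum to 1/5.
So P(the pea under cup 6 | the dealer opened cup 5) = (1/30) / (1/5) = 1/6.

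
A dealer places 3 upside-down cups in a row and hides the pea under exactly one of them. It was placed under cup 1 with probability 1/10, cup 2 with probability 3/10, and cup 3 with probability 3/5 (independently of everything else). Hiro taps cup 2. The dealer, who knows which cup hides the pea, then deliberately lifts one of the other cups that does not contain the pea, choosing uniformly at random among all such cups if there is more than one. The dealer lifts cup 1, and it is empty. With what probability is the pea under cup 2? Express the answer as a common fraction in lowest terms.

1/5

Apply Bayes' rule, conditioning on where the pea actually is.
If it is under cup 1 (prior 1/10): the dealer opened cup 1, so this case is ruled out; weight (1/10)·0 = 0.
If it is under cup 2 (prior 3/10): the dealer has 2 equally likely choices, so probability 1/2; weight (3/10)·(1/2) = 3/20.
If it is under cup 3 (prior 3/5): the dealer has no choice, probability 1; weight (3/5)·1 = 3/5.
The weights sum to 3/4.
So P(the pea under cup 2 | the dealer opened cup 1) = (3/20) / (3/4) = 1/5.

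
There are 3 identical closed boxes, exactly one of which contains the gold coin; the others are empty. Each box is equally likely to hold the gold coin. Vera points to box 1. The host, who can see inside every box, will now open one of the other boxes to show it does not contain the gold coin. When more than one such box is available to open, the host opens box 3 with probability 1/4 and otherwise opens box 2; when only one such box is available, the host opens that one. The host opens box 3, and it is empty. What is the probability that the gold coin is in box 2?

Consider each possible location of the gold coin in turn.
If it is in box 1 (prior 1/3): box 3 is available, opened with probability 1/4; weight (1/3)·(1/4) = 1/12.
If it is in box 2 (prior 1/3): only box 3 is available, probability 1; weight (1/3)·1 = 1/3.
If it is in box 3 (prior 1/3): the host opened box 3, so this case is ruled out; weight (1/3)·0 = 0.
The weights sum to 5/12.
So P(the gold coin in box 2 | the host opened box 3) = (1/3) / (5/12) = 4/5.

4/5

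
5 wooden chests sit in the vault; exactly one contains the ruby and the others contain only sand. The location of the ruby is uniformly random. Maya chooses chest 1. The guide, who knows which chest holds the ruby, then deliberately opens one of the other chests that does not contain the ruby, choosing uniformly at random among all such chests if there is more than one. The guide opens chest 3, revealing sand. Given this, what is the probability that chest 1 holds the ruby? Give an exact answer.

Apply Bayes' rule, conditioning on where the ruby actually is.
If it is in chest 1 (prior 1/5): the guide has 4 equally likely choices, so probability 1/4; weight (1/5)·(1/4) = 1/20.
If it is in any of chests 2, 4, and 5 (prior 1/5 each): the guide has 3 equally likely choices, so probability 1/3; weight (1/5)·(1/3) = 1/15 each.
If it is in chest 3 (prior 1/5): the guide opened chest 3, so this case is ruled out; weight (1/5)·0 = 0.
The weights sum to 1/4.
So P(the ruby in chest 1 | the guide opened chest 3) = (1/20) / (1/4) = 1/5.

1/5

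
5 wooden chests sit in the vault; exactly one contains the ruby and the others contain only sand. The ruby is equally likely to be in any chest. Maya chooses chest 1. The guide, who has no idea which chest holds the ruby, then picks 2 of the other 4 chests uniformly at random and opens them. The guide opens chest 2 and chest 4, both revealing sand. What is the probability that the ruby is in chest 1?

1/3

Apply Bayes' rule, conditioning on where the ruby actually is.
If it is in any of chests 1, 3, and 5 (prior 1/5 each): the guide picks exactly this set with probability 1/6 regardless, and none is the prize; weight (1/5)·(1/6) = 1/30 each.
If it is in either of chests 2 and 4 (prior 1/5 each): that chest was opened and seen not to hold the prize — ruled out; weight (1/5)·0 = 0 each.
The weights sum to 1/10.
So P(the ruby in chest 1 | the guide opened chest 2 and chest 4) = (1/30) / (1/10) = 1/3.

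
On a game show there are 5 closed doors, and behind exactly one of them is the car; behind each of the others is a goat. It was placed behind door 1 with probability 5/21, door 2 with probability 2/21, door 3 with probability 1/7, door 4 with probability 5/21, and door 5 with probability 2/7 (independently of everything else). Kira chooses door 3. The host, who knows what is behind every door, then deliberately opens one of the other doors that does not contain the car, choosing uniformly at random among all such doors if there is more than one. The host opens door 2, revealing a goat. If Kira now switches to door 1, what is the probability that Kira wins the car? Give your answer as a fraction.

20/73

Condition on the true location of the car.
If it is behind either of doors 1 and 4 (prior 5/21 each): the host has 3 equally likely choices, so probability 1/3; weight (5/21)·(1/3) = 5/63 each.
If it is behind door 2 (prior 2/21): the host opened door 2, so this case is ruled out; weight (2/21)·0 = 0.
If it is behind door 3 (prior 1/7): the host has 4 equally likely choices, so probability 1/4; weight (1/7)·(1/4) = 1/28.
If it is behind door 5 (prior 2/7): the host has 3 equally likely choices, so probability 1/3; weight (2/7)·(1/3) = 2/21.
The weights sum to 73/252.
So P(the car behind door 1 | the host opened door 2) = (5/63) / (73/252) = 20/73.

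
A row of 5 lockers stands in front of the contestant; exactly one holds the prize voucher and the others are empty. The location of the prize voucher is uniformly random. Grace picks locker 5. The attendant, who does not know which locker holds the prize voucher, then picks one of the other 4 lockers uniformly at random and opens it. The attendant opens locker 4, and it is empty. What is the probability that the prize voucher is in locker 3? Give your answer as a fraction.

Because the attendant chose which locker to open without knowing where the prize voucher is, the choice is independent of the prize location. Learning that locker 4 does not hold the prize voucher simply rules out that one location and leaves the remaining 4 lockers still equally likely by symmetry.
So P(the prize voucher in locker 3) = 1/4.

1/4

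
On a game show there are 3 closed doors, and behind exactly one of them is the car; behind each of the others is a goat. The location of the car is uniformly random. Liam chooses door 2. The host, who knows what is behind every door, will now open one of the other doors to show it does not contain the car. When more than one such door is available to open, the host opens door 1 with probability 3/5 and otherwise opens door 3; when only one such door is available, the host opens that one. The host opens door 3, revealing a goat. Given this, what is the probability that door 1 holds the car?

Consider each possible location of the car in turn.
If it is behind door 1 (prior 1/3): only door 3 is available, probability 1; weight (1/3)·1 = 1/3.
If it is behind door 2 (prior 1/3): door 1 is available but not opened, probability 2/5; weight (1/3)·(2/5) = 2/15.
If it is behind door 3 (prior 1/3): the host opened door 3, so this case is ruled out; weight (1/3)·0 = 0.
The weights sum to 7/15.
So P(the car behind door 1 | the host opened door 3) = (1/3) / (7/15) = 5/7.

5/7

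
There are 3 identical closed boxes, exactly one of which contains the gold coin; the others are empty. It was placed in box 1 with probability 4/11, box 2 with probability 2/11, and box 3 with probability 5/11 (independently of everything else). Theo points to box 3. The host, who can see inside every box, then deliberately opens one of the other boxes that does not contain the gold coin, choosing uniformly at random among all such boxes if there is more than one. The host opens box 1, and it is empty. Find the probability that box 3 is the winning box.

5/9

Condition on the true location of the gold coin.
If it is in box 1 (prior 4/11): the host opened box 1, so this case is ruled out; weight (4/11)·0 = 0.
If it is in box 2 (prior 2/11): the host has no choice, probability 1; weight (2/11)·1 = 2/11.
If it is in box 3 (prior 5/11): the host has 2 equally likely choices, so probability 1/2; weight (5/11)·(1/2) = 5/22.
The weights sum to 9/22.
So P(the gold coin in box 3 | the host opened box 1) = (5/22) / (9/22) = 5/9.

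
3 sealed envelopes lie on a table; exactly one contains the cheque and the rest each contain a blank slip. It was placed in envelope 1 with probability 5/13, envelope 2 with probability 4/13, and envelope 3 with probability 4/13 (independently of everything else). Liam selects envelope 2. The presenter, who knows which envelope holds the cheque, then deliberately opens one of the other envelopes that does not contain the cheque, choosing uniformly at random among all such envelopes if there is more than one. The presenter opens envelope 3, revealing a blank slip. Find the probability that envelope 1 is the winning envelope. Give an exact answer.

5/7

Apply Bayes' rule, conditioning on where the cheque actually is.
If it is in envelope 1 (prior 5/13): the presenter has no choice, probability 1; weight (5/13)·1 = 5/13.
If it is in envelope 2 (prior 4/13): the presenter has 2 equally likely choices, so probability 1/2; weight (4/13)·(1/2) = 2/13.
If it is in envelope 3 (prior 4/13): the presenter opened envelope 3, so this case is ruled out; weight (4/13)·0 = 0.
The weights sum to 7/13.
So P(the cheque in envelope 1 | the presenter opened envelope 3) = (5/13) / (7/13) = 5/7.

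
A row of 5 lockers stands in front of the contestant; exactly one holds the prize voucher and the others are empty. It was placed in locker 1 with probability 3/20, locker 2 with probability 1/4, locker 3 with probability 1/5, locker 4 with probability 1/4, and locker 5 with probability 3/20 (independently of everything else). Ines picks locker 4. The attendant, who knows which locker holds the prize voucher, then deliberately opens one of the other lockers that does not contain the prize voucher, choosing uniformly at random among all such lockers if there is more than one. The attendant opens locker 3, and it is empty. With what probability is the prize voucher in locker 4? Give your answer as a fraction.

Apply Bayes' rule, conditioning on where the prize voucher actually is.
If it is in either of lockers 1 and 5 (prior 3/20 each): the attendant has 3 equally likely choices, so probability 1/3; weight (3/20)·(1/3) = 1/20 each.
If it is in locker 2 (prior 1/4): the attendant has 3 equally likely choices, so probability 1/3; weight (1/4)·(1/3) = 1/12.
If it is in locker 3 (prior 1/5): the attendant opened locker 3, so this case is ruled out; weight (1/5)·0 = 0.
If it is in locker 4 (prior 1/4): the attendant has 4 equally likely choices, so probability 1/4; weight (1/4)·(1/4) = 1/16.
The weights sum to 59/240.
So P(the prize voucher in locker 4 | the attendant opened locker 3) = (1/16) / (59/240) = 15/59.

15/59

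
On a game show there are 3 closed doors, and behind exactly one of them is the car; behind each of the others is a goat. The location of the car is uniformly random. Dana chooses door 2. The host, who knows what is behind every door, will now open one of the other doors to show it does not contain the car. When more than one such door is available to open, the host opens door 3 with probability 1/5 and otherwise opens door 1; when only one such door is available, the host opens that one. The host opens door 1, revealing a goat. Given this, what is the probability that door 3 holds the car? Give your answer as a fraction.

Condition on the true location of the car.
If it is behind door 1 (prior 1/3): the host opened door 1, so this case is ruled out; weight (1/3)·0 = 0.
If it is behind door 2 (prior 1/3): door 3 is available but not opened, probability 4/5; weight (1/3)·(4/5) = 4/15.
If it is behind door 3 (prior 1/3): only door 1 is available, probability 1; weight (1/3)·1 = 1/3.
The weights sum to 3/5.
So P(the car behind door 3 | the host opened door 1) = (1/3) / (3/5) = 5/9.

5/9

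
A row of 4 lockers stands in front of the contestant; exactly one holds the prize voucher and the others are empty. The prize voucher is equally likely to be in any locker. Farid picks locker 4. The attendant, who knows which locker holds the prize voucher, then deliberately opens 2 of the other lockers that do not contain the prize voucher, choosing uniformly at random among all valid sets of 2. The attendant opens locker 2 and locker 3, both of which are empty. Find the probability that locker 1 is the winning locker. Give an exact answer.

3/4

Condition on the true location of the prize voucher.
If it is in locker 1 (prior 1/4): the attendant has no choice, probability 1; weight (1/4)·1 = 1/4.
If it is in either of lockers 2 and 3 (prior 1/4 each): that locker was opened and seen not to hold the prize — ruled out; weight (1/4)·0 = 0 each.
If it is in locker 4 (prior 1/4): the attendant has 3 equally likely choices, so probability 1/3; weight (1/4)·(1/3) = 1/12.
The weights sum to 1/3.
So P(the prize voucher in locker 1 | the attendant opened locker 2 and locker 3) = (1/4) / (1/3) = 3/4.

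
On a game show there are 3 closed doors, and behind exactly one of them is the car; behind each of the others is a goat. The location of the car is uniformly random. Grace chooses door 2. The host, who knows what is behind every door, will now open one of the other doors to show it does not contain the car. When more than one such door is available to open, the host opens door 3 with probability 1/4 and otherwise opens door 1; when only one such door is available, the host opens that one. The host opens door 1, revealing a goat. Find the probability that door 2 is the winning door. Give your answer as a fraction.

3/7

Apply Bayes' rule, conditioning on where the car actually is.
If it is behind door 1 (prior 1/3): the host opened door 1, so this case is ruled out; weight (1/3)·0 = 0.
If it is behind door 2 (prior 1/3): door 3 is available but not opened, probability 3/4; weight (1/3)·(3/4) = 1/4.
If it is behind door 3 (prior 1/3): only door 1 is available, probability 1; weight (1/3)·1 = 1/3.
The weights sum to 7/12.
So P(the car behind door 2 | the host opened door 1) = (1/4) / (7/12) = 3/7.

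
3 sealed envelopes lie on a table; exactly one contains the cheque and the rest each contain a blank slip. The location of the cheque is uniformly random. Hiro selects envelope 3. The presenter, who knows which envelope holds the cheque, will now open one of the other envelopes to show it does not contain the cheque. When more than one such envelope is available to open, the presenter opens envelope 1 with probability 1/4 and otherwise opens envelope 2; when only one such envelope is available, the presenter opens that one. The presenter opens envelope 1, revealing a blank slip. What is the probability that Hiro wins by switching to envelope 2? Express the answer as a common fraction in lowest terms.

Condition on the true location of the cheque.
If it is in envelope 1 (prior 1/3): the presenter opened envelope 1, so this case is ruled out; weight (1/3)·0 = 0.
If it is in envelope 2 (prior 1/3): only envelope 1 is available, probability 1; weight (1/3)·1 = 1/3.
If it is in envelope 3 (prior 1/3): envelope 1 is available, opened with probability 1/4; weight (1/3)·(1/4) = 1/12.
The weights sum to 5/12.
So P(the cheque in envelope 2 | the presenter opened envelope 1) = (1/3) / (5/12) = 4/5.

4/5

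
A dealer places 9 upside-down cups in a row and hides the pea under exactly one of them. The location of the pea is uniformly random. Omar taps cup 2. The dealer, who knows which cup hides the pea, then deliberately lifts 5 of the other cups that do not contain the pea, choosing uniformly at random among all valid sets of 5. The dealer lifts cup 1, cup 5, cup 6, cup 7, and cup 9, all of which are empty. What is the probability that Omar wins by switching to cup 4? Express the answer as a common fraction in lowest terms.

Consider each possible location of the pea in turn.
If it is under any of cups 1, 5, 6, 7, and 9 (prior 1/9 each): that cup was opened and seen not to hold the prize — ruled out; weight (1/9)·0 = 0 each.
If it is under cup 2 (prior 1/9): the dealer has 56 equally likely choices, so probability 1/56; weight (1/9)·(1/56) = 1/504.
If it is under any of cups 3, 4, and 8 (prior 1/9 each): the dealer has 21 equally likely choices, so probability 1/21; weight (1/9)·(1/21) = 1/189 each.
The weights sum to 1/56.
So P(the pea under cup 4 | the dealer opened cup 1, cup 5, cup 6, cup 7, and cup 9) = (1/189) / (1/56) = 8/27.

8/27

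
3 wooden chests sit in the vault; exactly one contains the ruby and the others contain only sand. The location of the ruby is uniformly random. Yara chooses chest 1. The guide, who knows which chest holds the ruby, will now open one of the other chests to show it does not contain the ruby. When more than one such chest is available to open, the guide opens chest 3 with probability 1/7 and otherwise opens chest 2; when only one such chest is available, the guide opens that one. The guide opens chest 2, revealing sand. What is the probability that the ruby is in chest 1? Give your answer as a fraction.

6/13

Apply Bayes' rule, conditioning on where the ruby actually is.
If it is in chest 1 (prior 1/3): chest 3 is available but not opened, probability 6/7; weight (1/3)·(6/7) = 2/7.
If it is in chest 2 (prior 1/3): the guide opened chest 2, so this case is ruled out; weight (1/3)·0 = 0.
If it is in chest 3 (prior 1/3): only chest 2 is available, probability 1; weight (1/3)·1 = 1/3.
The weights sum to 13/21.
So P(the ruby in chest 1 | the guide opened chest 2) = (2/7) / (13/21) = 6/13.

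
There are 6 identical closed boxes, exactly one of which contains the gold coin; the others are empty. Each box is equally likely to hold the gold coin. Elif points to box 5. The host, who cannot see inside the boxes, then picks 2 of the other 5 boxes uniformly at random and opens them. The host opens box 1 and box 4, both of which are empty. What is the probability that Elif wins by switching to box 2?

1/4

Consider each possible location of the gold coin in turn.
If it is in either of boxes 1 and 4 (prior 1/6 each): that box was opened and seen not to hold the prize — ruled out; weight (1/6)·0 = 0 each.
If it is in any of boxes 2, 3, 5, and 6 (prior 1/6 each): the host picks exactly this set with probability 1/10 regardless, and none is the prize; weight (1/6)·(1/10) = 1/60 each.
The weights sum to 1/15.
So P(the gold coin in box 2 | the host opened box 1 and box 4) = (1/60) / (1/15) = 1/4.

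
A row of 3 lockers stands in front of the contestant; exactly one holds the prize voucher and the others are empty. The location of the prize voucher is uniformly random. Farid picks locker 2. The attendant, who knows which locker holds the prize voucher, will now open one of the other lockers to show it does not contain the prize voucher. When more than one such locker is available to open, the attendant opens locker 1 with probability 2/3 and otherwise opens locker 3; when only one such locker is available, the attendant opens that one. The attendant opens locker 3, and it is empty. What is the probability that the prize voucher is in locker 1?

Consider each possible location of the prize voucher in turn.
If it is in locker 1 (prior 1/3): only locker 3 is available, probability 1; weight (1/3)·1 = 1/3.
If it is in locker 2 (prior 1/3): locker 1 is available but not opened, probability 1/3; weight (1/3)·(1/3) = 1/9.
If it is in locker 3 (prior 1/3): the attendant opened locker 3, so this case is ruled out; weight (1/3)·0 = 0.
The weights sum to 4/9.
So P(the prize voucher in locker 1 | the attendant opened locker 3) = (1/3) / (4/9) = 3/4.

3/4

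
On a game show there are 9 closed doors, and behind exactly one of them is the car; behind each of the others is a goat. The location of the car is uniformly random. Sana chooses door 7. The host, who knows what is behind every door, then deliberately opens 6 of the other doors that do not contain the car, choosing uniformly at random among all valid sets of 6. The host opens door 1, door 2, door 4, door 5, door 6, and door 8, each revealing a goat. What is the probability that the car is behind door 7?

1/9

Consider each possible location of the car in turn.
If it is behind any of doors 1, 2, 4, 5, 6, and 8 (prior 1/9 each): that door was opened and seen not to hold the prize — ruled out; weight (1/9)·0 = 0 each.
If it is behind either of doors 3 and 9 (prior 1/9 each): the host has 7 equally likely choices, so probability 1/7; weight (1/9)·(1/7) = 1/63 each.
If it is behind door 7 (prior 1/9): the host has 28 equally likely choices, so probability 1/28; weight (1/9)·(1/28) = 1/252.
The weights sum to 1/28.
So P(the car behind door 7 | the host opened door 1, door 2, door 4, door 5, door 6, and door 8) = (1/252) / (1/28) = 1/9.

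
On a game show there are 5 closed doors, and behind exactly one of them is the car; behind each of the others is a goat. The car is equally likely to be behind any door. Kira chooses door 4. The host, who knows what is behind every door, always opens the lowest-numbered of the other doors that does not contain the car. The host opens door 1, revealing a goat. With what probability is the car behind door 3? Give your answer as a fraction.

1/4

Condition on the true location of the car.
If it is behind door 1 (prior 1/5): the host opened door 1, so this case is ruled out; weight (1/5)·0 = 0.
If it is behind any of doors 2, 3, 4, and 5 (prior 1/5 each): door 1 is the lowest-numbered option available, probability 1; weight (1/5)·1 = 1/5 each.
The weights sum to 4/5.
So P(the car behind door 3 | the host opened door 1) = (1/5) / (4/5) = 1/4.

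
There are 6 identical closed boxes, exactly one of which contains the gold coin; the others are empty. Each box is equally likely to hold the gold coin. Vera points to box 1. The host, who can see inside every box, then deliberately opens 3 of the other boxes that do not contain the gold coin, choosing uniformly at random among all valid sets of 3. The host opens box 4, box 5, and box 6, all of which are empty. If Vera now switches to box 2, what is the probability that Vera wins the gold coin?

Apply Bayes' rule, conditioning on where the gold coin actually is.
If it is in box 1 (prior 1/6): the host has 10 equally likely choices, so probability 1/10; weight (1/6)·(1/10) = 1/60.
If it is in either of boxes 2 and 3 (prior 1/6 each): the host has 4 equally likely choices, so probability 1/4; weight (1/6)·(1/4) = 1/24 each.
If it is in any of boxes 4, 5, and 6 (prior 1/6 each): that box was opened and seen not to hold the prize — ruled out; weight (1/6)·0 = 0 each.
The weights sum to 1/10.
So P(the gold coin in box 2 | the host opened box 4, box 5, and box 6) = (1/24) / (1/10) = 5/12.

5/12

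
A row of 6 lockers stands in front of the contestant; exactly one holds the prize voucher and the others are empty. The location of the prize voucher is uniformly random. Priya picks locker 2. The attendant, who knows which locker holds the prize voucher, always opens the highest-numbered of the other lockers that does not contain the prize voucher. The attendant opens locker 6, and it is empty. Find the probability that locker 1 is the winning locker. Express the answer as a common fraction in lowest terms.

1/5

Consider each possible location of the prize voucher in turn.
If it is in any of lockers 1, 2, 3, 4, and 5 (prior 1/6 each): locker 6 is the highest-numbered option available, probability 1; weight (1/6)·1 = 1/6 each.
If it is in locker 6 (prior 1/6): the attendant opened locker 6, so this case is ruled out; weight (1/6)·0 = 0.
The weights sum to 5/6.
So P(the prize voucher in locker 1 | the attendant opened locker 6) = (1/6) / (5/6) = 1/5.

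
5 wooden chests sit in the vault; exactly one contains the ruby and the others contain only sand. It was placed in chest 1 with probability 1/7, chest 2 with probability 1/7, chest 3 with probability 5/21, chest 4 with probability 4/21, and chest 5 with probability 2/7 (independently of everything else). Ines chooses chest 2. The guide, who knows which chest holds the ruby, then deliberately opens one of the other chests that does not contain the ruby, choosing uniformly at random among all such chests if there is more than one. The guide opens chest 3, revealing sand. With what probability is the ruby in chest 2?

9/61

Apply Bayes' rule, conditioning on where the ruby actually is.
If it is in chest 1 (prior 1/7): the guide has 3 equally likely choices, so probability 1/3; weight (1/7)·(1/3) = 1/21.
If it is in chest 2 (prior 1/7): the guide has 4 equally likely choices, so probability 1/4; weight (1/7)·(1/4) = 1/28.
If it is in chest 3 (prior 5/21): the guide opened chest 3, so this case is ruled out; weight (5/21)·0 = 0.
If it is in chest 4 (prior 4/21): the guide has 3 equally likely choices, so probability 1/3; weight (4/21)·(1/3) = 4/63.
If it is in chest 5 (prior 2/7): the guide has 3 equally likely choices, so probability 1/3; weight (2/7)·(1/3) = 2/21.
The weights sum to 61/252.
So P(the ruby in chest 2 | the guide opened chest 3) = (1/28) / (61/252) = 9/61.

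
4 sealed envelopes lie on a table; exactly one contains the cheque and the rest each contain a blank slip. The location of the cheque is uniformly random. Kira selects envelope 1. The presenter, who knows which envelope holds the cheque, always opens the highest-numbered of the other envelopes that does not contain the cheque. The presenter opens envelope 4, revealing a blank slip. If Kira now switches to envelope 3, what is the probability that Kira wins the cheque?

Condition on the true location of the cheque.
If it is in any of envelopes 1, 2, and 3 (prior 1/4 each): envelope 4 is the highest-numbered option available, probability 1; weight (1/4)·1 = 1/4 each.
If it is in envelope 4 (prior 1/4): the presenter opened envelope 4, so this case is ruled out; weight (1/4)·0 = 0.
The weights sum to 3/4.
So P(the cheque in envelope 3 | the presenter opened envelope 4) = (1/4) / (3/4) = 1/3.

1/3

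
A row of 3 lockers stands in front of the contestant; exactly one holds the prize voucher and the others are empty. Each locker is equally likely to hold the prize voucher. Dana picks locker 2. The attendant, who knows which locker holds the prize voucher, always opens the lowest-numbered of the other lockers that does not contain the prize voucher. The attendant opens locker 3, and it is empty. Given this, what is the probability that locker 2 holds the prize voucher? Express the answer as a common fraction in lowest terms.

Consider each possible location of the prize voucher in turn.
If it is in locker 1 (prior 1/3): locker 3 is the lowest-numbered option available, probability 1; weight (1/3)·1 = 1/3.
If it is in locker 2 (prior 1/3): the attendant would have opened locker 1 instead, probability 0; weight (1/3)·0 = 0.
If it is in locker 3 (prior 1/3): the attendant opened locker 3, so this case is ruled out; weight (1/3)·0 = 0.
The weights sum to 1/3.
So P(the prize voucher in locker 2 | the attendant opened locker 3) = 0 / (1/3) = 0.

0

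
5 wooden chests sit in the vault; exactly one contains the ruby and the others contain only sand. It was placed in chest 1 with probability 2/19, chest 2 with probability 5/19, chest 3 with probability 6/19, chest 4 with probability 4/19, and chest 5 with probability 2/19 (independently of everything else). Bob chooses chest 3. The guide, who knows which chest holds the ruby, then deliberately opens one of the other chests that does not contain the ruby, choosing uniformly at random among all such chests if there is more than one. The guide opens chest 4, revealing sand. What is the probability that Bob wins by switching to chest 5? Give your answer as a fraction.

Apply Bayes' rule, conditioning on where the ruby actually is.
If it is in either of chests 1 and 5 (prior 2/19 each): the guide has 3 equally likely choices, so probability 1/3; weight (2/19)·(1/3) = 2/57 each.
If it is in chest 2 (prior 5/19): the guide has 3 equally likely choices, so probability 1/3; weight (5/19)·(1/3) = 5/57.
If it is in chest 3 (prior 6/19): the guide has 4 equally likely choices, so probability 1/4; weight (6/19)·(1/4) = 3/38.
If it is in chest 4 (prior 4/19): the guide opened chest 4, so this case is ruled out; weight (4/19)·0 = 0.
The weights sum to 9/38.
So P(the ruby in chest 5 | the guide opened chest 4) = (2/57) / (9/38) = 4/27.

4/27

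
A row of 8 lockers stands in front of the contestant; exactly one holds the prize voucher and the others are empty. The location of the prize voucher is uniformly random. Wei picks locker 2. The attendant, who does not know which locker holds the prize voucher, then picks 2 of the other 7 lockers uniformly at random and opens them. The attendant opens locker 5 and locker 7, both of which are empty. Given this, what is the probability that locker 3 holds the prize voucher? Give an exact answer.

Condition on the true location of the prize voucher.
If it is in any of lockers 1, 2, 3, 4, 6, and 8 (prior 1/8 each): the attendant picks exactly this set with probability 1/21 regardless, and none is the prize; weight (1/8)·(1/21) = 1/168 each.
If it is in either of lockers 5 and 7 (prior 1/8 each): that locker was opened and seen not to hold the prize — ruled out; weight (1/8)·0 = 0 each.
The weights sum to 1/28.
So P(the prize voucher in locker 3 | the attendant opened locker 5 and locker 7) = (1/168) / (1/28) = 1/6.

1/6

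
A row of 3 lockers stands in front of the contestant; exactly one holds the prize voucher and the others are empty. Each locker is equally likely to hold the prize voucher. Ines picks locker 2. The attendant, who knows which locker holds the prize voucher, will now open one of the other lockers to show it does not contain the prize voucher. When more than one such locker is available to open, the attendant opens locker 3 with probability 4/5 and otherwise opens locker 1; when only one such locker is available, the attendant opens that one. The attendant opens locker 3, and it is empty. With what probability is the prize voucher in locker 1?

5/9

Consider each possible location of the prize voucher in turn.
If it is in locker 1 (prior 1/3): only locker 3 is available, probability 1; weight (1/3)·1 = 1/3.
If it is in locker 2 (prior 1/3): locker 3 is available, opened with probability 4/5; weight (1/3)·(4/5) = 4/15.
If it is in locker 3 (prior 1/3): the attendant opened locker 3, so this case is ruled out; weight (1/3)·0 = 0.
The weights sum to 3/5.
So P(the prize voucher in locker 1 | the attendant opened locker 3) = (1/3) / (3/5) = 5/9.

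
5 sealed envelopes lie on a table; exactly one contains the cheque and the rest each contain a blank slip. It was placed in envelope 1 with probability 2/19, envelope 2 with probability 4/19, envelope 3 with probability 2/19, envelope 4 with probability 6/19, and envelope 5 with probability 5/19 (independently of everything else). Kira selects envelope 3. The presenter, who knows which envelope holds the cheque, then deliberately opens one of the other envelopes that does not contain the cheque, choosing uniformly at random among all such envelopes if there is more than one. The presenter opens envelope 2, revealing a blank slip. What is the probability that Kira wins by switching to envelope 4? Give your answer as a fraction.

12/29

Consider each possible location of the cheque in turn.
If it is in envelope 1 (prior 2/19): the presenter has 3 equally likely choices, so probability 1/3; weight (2/19)·(1/3) = 2/57.
If it is in envelope 2 (prior 4/19): the presenter opened envelope 2, so this case is ruled out; weight (4/19)·0 = 0.
If it is in envelope 3 (prior 2/19): the presenter has 4 equally likely choices, so probability 1/4; weight (2/19)·(1/4) = 1/38.
If it is in envelope 4 (prior 6/19): the presenter has 3 equally likely choices, so probability 1/3; weight (6/19)·(1/3) = 2/19.
If it is in envelope 5 (prior 5/19): the presenter has 3 equally likely choices, so probability 1/3; weight (5/19)·(1/3) = 5/57.
The weights sum to 29/114.
So P(the cheque in envelope 4 | the presenter opened envelope 2) = (2/19) / (29/114) = 12/29.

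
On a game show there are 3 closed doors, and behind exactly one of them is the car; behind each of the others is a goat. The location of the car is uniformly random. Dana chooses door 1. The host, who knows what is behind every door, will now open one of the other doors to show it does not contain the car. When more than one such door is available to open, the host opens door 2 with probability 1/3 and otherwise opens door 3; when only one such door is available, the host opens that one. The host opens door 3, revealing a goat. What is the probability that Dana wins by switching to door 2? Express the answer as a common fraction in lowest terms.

Condition on the true location of the car.
If it is behind door 1 (prior 1/3): door 2 is available but not opened, probability 2/3; weight (1/3)·(2/3) = 2/9.
If it is behind door 2 (prior 1/3): only door 3 is available, probability 1; weight (1/3)·1 = 1/3.
If it is behind door 3 (prior 1/3): the host opened door 3, so this case is ruled out; weight (1/3)·0 = 0.
The weights sum to 5/9.
So P(the car behind door 2 | the host opened door 3) = (1/3) / (5/9) = 3/5.

3/5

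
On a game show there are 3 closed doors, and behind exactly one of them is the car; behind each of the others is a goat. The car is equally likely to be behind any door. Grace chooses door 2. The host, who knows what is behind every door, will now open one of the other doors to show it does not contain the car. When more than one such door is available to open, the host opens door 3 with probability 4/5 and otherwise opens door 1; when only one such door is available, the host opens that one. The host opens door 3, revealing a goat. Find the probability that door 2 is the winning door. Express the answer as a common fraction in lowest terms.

4/9

Consider each possible location of the car in turn.
If it is behind door 1 (prior 1/3): only door 3 is available, probability 1; weight (1/3)·1 = 1/3.
If it is behind door 2 (prior 1/3): door 3 is available, opened with probability 4/5; weight (1/3)·(4/5) = 4/15.
If it is behind door 3 (prior 1/3): the host opened door 3, so this case is ruled out; weight (1/3)·0 = 0.
The weights sum to 3/5.
So P(the car behind door 2 | the host opened door 3) = (4/15) / (3/5) = 4/9.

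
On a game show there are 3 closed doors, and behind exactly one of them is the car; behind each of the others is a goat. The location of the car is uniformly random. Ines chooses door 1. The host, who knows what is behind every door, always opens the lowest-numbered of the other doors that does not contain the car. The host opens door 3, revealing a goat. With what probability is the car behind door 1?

0

Apply Bayes' rule, conditioning on where the car actually is.
If it is behind door 1 (prior 1/3): the host would have opened door 2 instead, probability 0; weight (1/3)·0 = 0.
If it is behind door 2 (prior 1/3): door 3 is the lowest-numbered option available, probability 1; weight (1/3)·1 = 1/3.
If it is behind door 3 (prior 1/3): the host opened door 3, so this case is ruled out; weight (1/3)·0 = 0.
The weights sum to 1/3.
So P(the car behind door 1 | the host opened door 3) = 0 / (1/3) = 0.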